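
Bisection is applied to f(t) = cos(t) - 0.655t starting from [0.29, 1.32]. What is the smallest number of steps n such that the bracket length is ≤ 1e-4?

Initial width b − a = 1.32 − 0.29 = 1.030000.
After n steps the width is (b−a)/2^n; need (b−a)/2^n ≤ 1e-4.
So n ≥ log₂(1.030000/1e-4) = log₂(10300.0000) ≈ 13.3304.
Hence n = 14.

14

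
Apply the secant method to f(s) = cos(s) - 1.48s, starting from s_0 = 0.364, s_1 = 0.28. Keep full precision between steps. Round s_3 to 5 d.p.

f(s_0) = 0.395760, f(s_1) = 0.546655
s_2 = 0.280000 - (0.546655)·(0.280000 - 0.364000)/(0.546655 - (0.395760)) = 0.584311; f(s_2) = -0.030688
s_3 = 0.584311 - (-0.030688)·(0.584311 - 0.280000)/(-0.030688 - (0.546655)) = 0.568136; f(s_3) = 0.002065

0.56814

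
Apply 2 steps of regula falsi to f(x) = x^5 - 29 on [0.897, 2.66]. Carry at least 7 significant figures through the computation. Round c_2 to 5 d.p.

False-position update: c = (a·f(b) − b·f(a))/(f(b) − f(a)); replace the endpoint whose sign matches f(c).
f(0.897000) = -28.419286, f(2.660000) = 104.170547
step 1: c = 1.274881, f(c) = -25.632183 < 0 → new bracket [1.274881, 2.660000]
step 2: c = 1.548401, f(c) = -20.099443 < 0 → new bracket [1.548401, 2.660000]

1.54840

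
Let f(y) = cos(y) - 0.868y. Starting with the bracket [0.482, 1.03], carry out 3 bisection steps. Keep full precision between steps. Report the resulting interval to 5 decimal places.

[0.75600, 0.82450]

f(0.482000) = 0.467694, f(1.030000) = -0.379221 (opposite signs)
step 1: m = 0.756000, f(m) = 0.071378 > 0 → root in [0.756000, 1.030000]
step 2: m = 0.893000, f(m) = -0.148046 < 0 → root in [0.756000, 0.893000]
step 3: m = 0.824500, f(m) = -0.036742 < 0 → root in [0.756000, 0.824500]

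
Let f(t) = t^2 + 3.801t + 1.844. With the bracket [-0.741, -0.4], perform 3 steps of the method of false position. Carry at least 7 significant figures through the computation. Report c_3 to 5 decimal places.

-0.57092

False-position update: c = (a·f(b) − b·f(a))/(f(b) − f(a)); replace the endpoint whose sign matches f(c).
f(-0.741000) = -0.423460, f(-0.400000) = 0.483600
step 1: c = -0.581805, f(c) = -0.028942 < 0 → new bracket [-0.581805, -0.400000]
step 2: c = -0.571538, f(c) = -0.001761 < 0 → new bracket [-0.571538, -0.400000]
step 3: c = -0.570916, f(c) = -0.000106 < 0 → new bracket [-0.570916, -0.400000]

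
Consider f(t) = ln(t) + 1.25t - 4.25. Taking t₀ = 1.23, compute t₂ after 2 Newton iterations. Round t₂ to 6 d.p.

f'(t) = 1/t + 1.25
t_0 = 1.230000: f = -2.505486, f' = 2.063008 → t_1 = 1.230000 - (-2.505486)/(2.063008) = 2.444482
t_1 = 2.444482: f = -0.300565, f' = 1.659085 → t_2 = 2.444482 - (-0.300565)/(1.659085) = 2.625645

2.625645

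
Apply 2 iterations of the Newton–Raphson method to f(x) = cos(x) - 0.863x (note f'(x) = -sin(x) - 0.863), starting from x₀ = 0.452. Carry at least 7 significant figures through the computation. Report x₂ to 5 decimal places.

0.80432

Newton update: x ← x − f(x)/f'(x).
x_0 = 0.452000: f = 0.509499, f' = -1.299766 → x_1 = 0.452000 - (0.509499)/(-1.299766) = 0.843993
x_1 = 0.843993: f = -0.063882, f' = -1.610303 → x_2 = 0.843993 - (-0.063882)/(-1.610303) = 0.804322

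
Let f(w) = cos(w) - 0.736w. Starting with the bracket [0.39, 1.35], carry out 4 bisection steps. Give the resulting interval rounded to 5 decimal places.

f(0.390000) = 0.637869, f(1.350000) = -0.774593 (opposite signs)
step 1: m = 0.870000, f(m) = 0.004507 > 0 → root in [0.870000, 1.350000]
step 2: m = 1.110000, f(m) = -0.372298 < 0 → root in [0.870000, 1.110000]
step 3: m = 0.990000, f(m) = -0.179950 < 0 → root in [0.870000, 0.990000]
step 4: m = 0.930000, f(m) = -0.086646 < 0 → root in [0.870000, 0.930000]

[0.87000, 0.93000]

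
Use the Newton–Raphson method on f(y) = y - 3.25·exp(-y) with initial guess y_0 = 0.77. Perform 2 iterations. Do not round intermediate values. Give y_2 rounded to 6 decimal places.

1.091088

f'(y) = 1 + 3.25·exp(-y)
y_0 = 0.770000: f = -0.734792, f' = 2.504792 → y_1 = 0.770000 - (-0.734792)/(2.504792) = 1.063355
y_1 = 1.063355: f = -0.058856, f' = 2.122210 → y_2 = 1.063355 - (-0.058856)/(2.122210) = 1.091088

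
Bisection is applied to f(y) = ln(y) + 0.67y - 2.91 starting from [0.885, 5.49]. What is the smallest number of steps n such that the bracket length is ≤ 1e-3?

Initial width b − a = 5.49 − 0.885 = 4.605000.
After n steps the width is (b−a)/2^n; need (b−a)/2^n ≤ 1e-3.
So n ≥ log₂(4.605000/1e-3) = log₂(4605.0000) ≈ 12.1690.
Hence n = 13.

13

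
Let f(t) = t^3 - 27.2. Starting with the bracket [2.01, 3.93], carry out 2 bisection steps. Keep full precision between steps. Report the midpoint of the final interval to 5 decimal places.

3.21000

f(2.010000) = -19.079399, f(3.930000) = 33.498457 (opposite signs)
step 1: m = 2.970000, f(m) = -1.001927 < 0 → root in [2.970000, 3.930000]
step 2: m = 3.450000, f(m) = 13.863625 > 0 → root in [2.970000, 3.450000]
Midpoint of [2.970000, 3.450000] = 3.210000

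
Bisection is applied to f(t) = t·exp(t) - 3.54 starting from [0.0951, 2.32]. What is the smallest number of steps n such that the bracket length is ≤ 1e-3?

12

Initial width b − a = 2.32 − 0.0951 = 2.224900.
After n steps the width is (b−a)/2^n; need (b−a)/2^n ≤ 1e-3.
So n ≥ log₂(2.224900/1e-3) = log₂(2224.9000) ≈ 11.1195.
Hence n = 12.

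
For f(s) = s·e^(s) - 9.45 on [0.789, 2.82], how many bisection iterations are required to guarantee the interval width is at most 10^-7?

25

Initial width b − a = 2.82 − 0.789 = 2.031000.
After n steps the width is (b−a)/2^n; need (b−a)/2^n ≤ 10^-7.
So n ≥ log₂(2.031000/10^-7) = log₂(20310000.0000) ≈ 24.2757.
Hence n = 25.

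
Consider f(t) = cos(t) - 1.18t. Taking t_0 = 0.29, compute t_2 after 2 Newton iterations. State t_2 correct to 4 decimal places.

Newton update: t ← t − f(t)/f'(t).
f'(t) = -sin(t) - 1.18
t_0 = 0.290000: f = 0.616044, f' = -1.465952 → t_1 = 0.290000 - (0.616044)/(-1.465952) = 0.710235
t_1 = 0.710235: f = -0.079868, f' = -1.832012 → t_2 = 0.710235 - (-0.079868)/(-1.832012) = 0.666639

0.6666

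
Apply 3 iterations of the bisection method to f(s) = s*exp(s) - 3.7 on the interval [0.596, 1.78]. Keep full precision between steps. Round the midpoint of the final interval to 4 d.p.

f(0.596000) = -2.618352, f(1.780000) = 6.855144 (opposite signs)
step 1: m = 1.188000, f(m) = 0.197250 > 0 → root in [0.596000, 1.188000]
step 2: m = 0.892000, f(m) = -1.523516 < 0 → root in [0.892000, 1.188000]
step 3: m = 1.040000, f(m) = -0.757614 < 0 → root in [1.040000, 1.188000]
Midpoint of [1.040000, 1.188000] = 1.114000

1.1140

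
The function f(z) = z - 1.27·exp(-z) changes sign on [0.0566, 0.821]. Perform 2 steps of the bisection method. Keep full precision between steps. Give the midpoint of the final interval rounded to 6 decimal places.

f(0.056600) = -1.143514, f(0.821000) = 0.262211 (opposite signs)
step 1: m = 0.438800, f(m) = -0.380108 < 0 → root in [0.438800, 0.821000]
step 2: m = 0.629900, f(m) = -0.046559 < 0 → root in [0.629900, 0.821000]
Midpoint of [0.629900, 0.821000] = 0.725450

0.725450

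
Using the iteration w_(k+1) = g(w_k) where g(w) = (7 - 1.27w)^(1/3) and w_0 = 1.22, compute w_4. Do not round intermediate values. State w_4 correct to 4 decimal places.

w_1 = g(1.220000) = 1.759873
w_2 = g(1.759873) = 1.682751
w_3 = g(1.682751) = 1.694202
w_4 = g(1.694202) = 1.692512

1.6925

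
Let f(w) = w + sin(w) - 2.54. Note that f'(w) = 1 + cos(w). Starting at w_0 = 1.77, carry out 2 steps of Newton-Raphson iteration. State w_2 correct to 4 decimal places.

1.5400

Newton update: w ← w − f(w)/f'(w).
w_0 = 1.770000: f = 0.210224, f' = 0.802111 → w_1 = 1.770000 - (0.210224)/(0.802111) = 1.507911
w_1 = 1.507911: f = -0.034066, f' = 1.062844 → w_2 = 1.507911 - (-0.034066)/(1.062844) = 1.539962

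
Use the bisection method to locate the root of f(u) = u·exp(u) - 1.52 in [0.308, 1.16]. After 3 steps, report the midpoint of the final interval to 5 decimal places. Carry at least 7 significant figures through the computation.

f(0.308000) = -1.100904, f(1.160000) = 2.180323 (opposite signs)
step 1: m = 0.734000, f(m) = 0.009214 > 0 → root in [0.308000, 0.734000]
step 2: m = 0.521000, f(m) = -0.642787 < 0 → root in [0.521000, 0.734000]
step 3: m = 0.627500, f(m) = -0.344741 < 0 → root in [0.627500, 0.734000]
Midpoint of [0.627500, 0.734000] = 0.680750

0.68075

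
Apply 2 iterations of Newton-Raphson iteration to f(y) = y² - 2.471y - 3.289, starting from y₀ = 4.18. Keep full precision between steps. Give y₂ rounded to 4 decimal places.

3.4319

f'(y) = 2y - 2.471
y_0 = 4.180000: f = 3.854620, f' = 5.889000 → y_1 = 4.180000 - (3.854620)/(5.889000) = 3.525454
y_1 = 3.525454: f = 0.428430, f' = 4.579908 → y_2 = 3.525454 - (0.428430)/(4.579908) = 3.431909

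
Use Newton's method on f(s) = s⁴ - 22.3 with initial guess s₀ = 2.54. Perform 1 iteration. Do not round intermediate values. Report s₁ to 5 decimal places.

Newton update: s ← s − f(s)/f'(s).
f'(s) = 4s³
s_0 = 2.540000: f = 19.323143, f' = 65.548256 → s_1 = 2.540000 - (19.323143)/(65.548256) = 2.245207

2.24521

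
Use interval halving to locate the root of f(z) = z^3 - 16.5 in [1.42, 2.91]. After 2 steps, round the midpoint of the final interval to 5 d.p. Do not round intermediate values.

f(1.420000) = -13.636712, f(2.910000) = 8.142171 (opposite signs)
step 1: m = 2.165000, f(m) = -6.352158 < 0 → root in [2.165000, 2.910000]
step 2: m = 2.537500, f(m) = -0.161275 < 0 → root in [2.537500, 2.910000]
Midpoint of [2.537500, 2.910000] = 2.723750

2.72375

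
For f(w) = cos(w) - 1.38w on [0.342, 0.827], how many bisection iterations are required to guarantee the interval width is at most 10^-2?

Initial width b − a = 0.827 − 0.342 = 0.485000.
After n steps the width is (b−a)/2^n; need (b−a)/2^n ≤ 10^-2.
So n ≥ log₂(0.485000/10^-2) = log₂(48.5000) ≈ 5.5999.
Hence n = 6.

6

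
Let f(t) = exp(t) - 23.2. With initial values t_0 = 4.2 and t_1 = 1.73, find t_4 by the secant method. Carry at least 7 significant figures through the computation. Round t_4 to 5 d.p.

f(t_0) = 43.486331, f(t_1) = -17.559346
t_2 = 1.730000 - (-17.559346)·(1.730000 - 4.200000)/(-17.559346 - (43.486331)) = 2.440478; f(t_2) = -11.721479
t_3 = 2.440478 - (-11.721479)·(2.440478 - 1.730000)/(-11.721479 - (-17.559346)) = 3.867000; f(t_3) = 24.598766
t_4 = 3.867000 - (24.598766)·(3.867000 - 2.440478)/(24.598766 - (-11.721479)) = 2.900853; f(t_4) = -5.010344

2.90085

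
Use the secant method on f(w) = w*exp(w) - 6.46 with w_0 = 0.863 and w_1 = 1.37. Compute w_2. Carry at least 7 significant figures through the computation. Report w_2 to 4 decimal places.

1.5319

f(w_0) = -4.414465, f(w_1) = -1.068570
w_2 = 1.370000 - (-1.068570)·(1.370000 - 0.863000)/(-1.068570 - (-4.414465)) = 1.531919; f(w_2) = 0.628265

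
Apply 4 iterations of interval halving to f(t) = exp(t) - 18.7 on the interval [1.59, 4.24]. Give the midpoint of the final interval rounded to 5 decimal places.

2.99781

f(1.590000) = -13.796251, f(4.240000) = 50.707852 (opposite signs)
step 1: m = 2.915000, f(m) = -0.251188 < 0 → root in [2.915000, 4.240000]
step 2: m = 3.577500, f(m) = 17.083969 > 0 → root in [2.915000, 3.577500]
step 3: m = 3.246250, f(m) = 6.993807 > 0 → root in [2.915000, 3.246250]
step 4: m = 3.080625, f(m) = 3.072006 > 0 → root in [2.915000, 3.080625]
Midpoint of [2.915000, 3.080625] = 2.997813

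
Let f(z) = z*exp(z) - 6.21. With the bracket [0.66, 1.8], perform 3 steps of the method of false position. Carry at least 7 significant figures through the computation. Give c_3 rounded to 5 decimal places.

f(0.660000) = -4.933037, f(1.800000) = 4.679365
step 1: c = 1.245042, f(c) = -1.885866 < 0 → new bracket [1.245042, 1.800000]
step 2: c = 1.404454, f(c) = -0.489233 < 0 → new bracket [1.404454, 1.800000]
step 3: c = 1.441895, f(c) = -0.112661 < 0 → new bracket [1.441895, 1.800000]

1.44189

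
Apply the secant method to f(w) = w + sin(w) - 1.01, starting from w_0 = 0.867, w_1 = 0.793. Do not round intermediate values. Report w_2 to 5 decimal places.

f(w_0) = 0.619391, f(w_1) = 0.495462
w_2 = 0.793000 - (0.495462)·(0.793000 - 0.867000)/(0.495462 - (0.619391)) = 0.497153; f(w_2) = -0.035922

0.49715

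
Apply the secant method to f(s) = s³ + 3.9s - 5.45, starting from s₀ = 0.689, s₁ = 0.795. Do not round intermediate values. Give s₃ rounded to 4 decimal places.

1.0707

f(s_0) = -2.435817, f(s_1) = -1.847040
s_2 = 0.795000 - (-1.847040)·(0.795000 - 0.689000)/(-1.847040 - (-2.435817)) = 1.127530; f(s_2) = 0.380825
s_3 = 1.127530 - (0.380825)·(1.127530 - 0.795000)/(0.380825 - (-1.847040)) = 1.070688; f(s_3) = -0.046906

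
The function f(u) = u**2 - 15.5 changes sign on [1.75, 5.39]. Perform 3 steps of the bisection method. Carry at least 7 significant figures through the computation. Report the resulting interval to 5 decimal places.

f(1.750000) = -12.437500, f(5.390000) = 13.552100 (opposite signs)
step 1: m = 3.570000, f(m) = -2.755100 < 0 → root in [3.570000, 5.390000]
step 2: m = 4.480000, f(m) = 4.570400 > 0 → root in [3.570000, 4.480000]
step 3: m = 4.025000, f(m) = 0.700625 > 0 → root in [3.570000, 4.025000]

[3.57000, 4.02500]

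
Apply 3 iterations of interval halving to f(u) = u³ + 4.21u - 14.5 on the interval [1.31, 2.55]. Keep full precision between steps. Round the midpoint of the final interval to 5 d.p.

f(1.310000) = -6.736809, f(2.550000) = 12.816875 (opposite signs)
step 1: m = 1.930000, f(m) = 0.814357 > 0 → root in [1.310000, 1.930000]
step 2: m = 1.620000, f(m) = -3.428272 < 0 → root in [1.620000, 1.930000]
step 3: m = 1.775000, f(m) = -1.434891 < 0 → root in [1.775000, 1.930000]
Midpoint of [1.775000, 1.930000] = 1.852500

1.85250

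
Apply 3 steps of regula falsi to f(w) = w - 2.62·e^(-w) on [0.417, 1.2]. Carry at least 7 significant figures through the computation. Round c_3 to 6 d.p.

0.982335

f(0.417000) = -1.309635, f(1.200000) = 0.410871
step 1: c = 1.013013, f(c) = 0.061630 > 0 → new bracket [0.417000, 1.013013]
step 2: c = 0.986226, f(c) = 0.009014 > 0 → new bracket [0.417000, 0.986226]
step 3: c = 0.982335, f(c) = 0.001313 > 0 → new bracket [0.417000, 0.982335]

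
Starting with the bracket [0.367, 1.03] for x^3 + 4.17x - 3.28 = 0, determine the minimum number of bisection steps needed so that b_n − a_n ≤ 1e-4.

13

Initial width b − a = 1.03 − 0.367 = 0.663000.
After n steps the width is (b−a)/2^n; need (b−a)/2^n ≤ 1e-4.
So n ≥ log₂(0.663000/1e-4) = log₂(6630.0000) ≈ 12.6948.
Hence n = 13.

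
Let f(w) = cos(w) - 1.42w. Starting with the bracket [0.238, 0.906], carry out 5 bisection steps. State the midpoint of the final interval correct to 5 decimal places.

0.58244

f(0.238000) = 0.633851, f(0.906000) = -0.669621 (opposite signs)
step 1: m = 0.572000, f(m) = 0.028580 > 0 → root in [0.572000, 0.906000]
step 2: m = 0.739000, f(m) = -0.310238 < 0 → root in [0.572000, 0.739000]
step 3: m = 0.655500, f(m) = -0.138067 < 0 → root in [0.572000, 0.655500]
step 4: m = 0.613750, f(m) = -0.054031 < 0 → root in [0.572000, 0.613750]
step 5: m = 0.592875, f(m) = -0.012545 < 0 → root in [0.572000, 0.592875]
Midpoint of [0.572000, 0.592875] = 0.582438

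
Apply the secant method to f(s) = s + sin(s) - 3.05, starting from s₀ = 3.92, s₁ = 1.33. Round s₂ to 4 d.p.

f(s_0) = 0.167854, f(s_1) = -0.748852
s_2 = 1.330000 - (-0.748852)·(1.330000 - 3.920000)/(-0.748852 - (0.167854)) = 3.445757; f(s_2) = 0.096261

3.4458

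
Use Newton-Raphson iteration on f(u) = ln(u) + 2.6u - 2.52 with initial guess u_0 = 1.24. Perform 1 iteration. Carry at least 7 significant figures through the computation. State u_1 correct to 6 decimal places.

Newton update: u ← u − f(u)/f'(u).
f'(u) = 1/u + 2.6
u_0 = 1.240000: f = 0.919111, f' = 3.406452 → u_1 = 1.240000 - (0.919111)/(3.406452) = 0.970185

0.970185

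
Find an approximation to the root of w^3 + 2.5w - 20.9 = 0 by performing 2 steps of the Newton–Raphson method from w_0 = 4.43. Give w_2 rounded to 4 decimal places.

f'(w) = 3w^2 + 2.5
w_0 = 4.430000: f = 77.113307, f' = 61.374700 → w_1 = 4.430000 - (77.113307)/(61.374700) = 3.173565
w_1 = 3.173565: f = 18.996527, f' = 32.714549 → w_2 = 3.173565 - (18.996527)/(32.714549) = 2.592890

2.5929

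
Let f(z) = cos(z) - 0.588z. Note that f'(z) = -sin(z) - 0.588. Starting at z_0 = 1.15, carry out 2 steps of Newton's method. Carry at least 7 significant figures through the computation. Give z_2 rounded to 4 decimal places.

0.9664

Newton update: z ← z − f(z)/f'(z).
z_0 = 1.150000: f = -0.267713, f' = -1.500764 → z_1 = 1.150000 - (-0.267713)/(-1.500764) = 0.971616
z_1 = 0.971616: f = -0.007344, f' = -1.413798 → z_2 = 0.971616 - (-0.007344)/(-1.413798) = 0.966421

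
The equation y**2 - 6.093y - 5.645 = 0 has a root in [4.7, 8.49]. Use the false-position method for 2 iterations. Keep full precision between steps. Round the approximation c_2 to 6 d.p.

6.821746

f(4.700000) = -12.192100, f(8.490000) = 14.705530
step 1: c = 6.417923, f(c) = -3.559669 < 0 → new bracket [6.417923, 8.490000]
step 2: c = 6.821746, f(c) = -0.673679 < 0 → new bracket [6.821746, 8.490000]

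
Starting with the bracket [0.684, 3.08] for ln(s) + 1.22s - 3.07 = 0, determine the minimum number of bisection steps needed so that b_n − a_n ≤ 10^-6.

22

Initial width b − a = 3.08 − 0.684 = 2.396000.
After n steps the width is (b−a)/2^n; need (b−a)/2^n ≤ 10^-6.
So n ≥ log₂(2.396000/10^-6) = log₂(2396000.0000) ≈ 21.1922.
Hence n = 22.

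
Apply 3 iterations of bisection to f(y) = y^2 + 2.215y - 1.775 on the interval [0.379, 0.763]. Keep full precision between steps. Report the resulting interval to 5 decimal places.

f(0.379000) = -0.791874, f(0.763000) = 0.497214 (opposite signs)
step 1: m = 0.571000, f(m) = -0.184194 < 0 → root in [0.571000, 0.763000]
step 2: m = 0.667000, f(m) = 0.147294 > 0 → root in [0.571000, 0.667000]
step 3: m = 0.619000, f(m) = -0.020754 < 0 → root in [0.619000, 0.667000]

[0.61900, 0.66700]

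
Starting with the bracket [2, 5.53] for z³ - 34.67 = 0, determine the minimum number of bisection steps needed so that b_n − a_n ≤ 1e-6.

Initial width b − a = 5.53 − 2 = 3.530000.
After n steps the width is (b−a)/2^n; need (b−a)/2^n ≤ 1e-6.
So n ≥ log₂(3.530000/1e-6) = log₂(3530000.0000) ≈ 21.7512.
Hence n = 22.

22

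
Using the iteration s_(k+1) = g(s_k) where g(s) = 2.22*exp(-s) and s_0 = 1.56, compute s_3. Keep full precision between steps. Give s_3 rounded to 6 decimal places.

0.551640

s_1 = g(1.560000) = 0.466502
s_2 = g(0.466502) = 1.392367
s_3 = g(1.392367) = 0.551640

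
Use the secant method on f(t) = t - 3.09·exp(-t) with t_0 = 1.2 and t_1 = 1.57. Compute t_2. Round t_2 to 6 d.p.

1.048525

Secant update: t_(k+1) = t_k − f(t_k)·(t_k − t_(k-1))/(f(t_k) − f(t_(k-1))).
f(t_0) = 0.269310, f(t_1) = 0.927140
t_2 = 1.570000 - (0.927140)·(1.570000 - 1.200000)/(0.927140 - (0.269310)) = 1.048525; f(t_2) = -0.034378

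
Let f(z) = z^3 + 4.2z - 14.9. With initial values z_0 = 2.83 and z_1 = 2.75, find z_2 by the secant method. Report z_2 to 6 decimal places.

2.116809

f(z_0) = 19.651187, f(z_1) = 17.446875
z_2 = 2.750000 - (17.446875)·(2.750000 - 2.830000)/(17.446875 - (19.651187)) = 2.116809; f(z_2) = 3.475770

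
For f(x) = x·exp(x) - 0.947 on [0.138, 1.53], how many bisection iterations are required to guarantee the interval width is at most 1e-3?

Initial width b − a = 1.53 − 0.138 = 1.392000.
After n steps the width is (b−a)/2^n; need (b−a)/2^n ≤ 1e-3.
So n ≥ log₂(1.392000/1e-3) = log₂(1392.0000) ≈ 10.4429.
Hence n = 11.

11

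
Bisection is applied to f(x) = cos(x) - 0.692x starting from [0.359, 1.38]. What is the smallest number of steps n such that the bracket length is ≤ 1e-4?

14

Initial width b − a = 1.38 − 0.359 = 1.021000.
After n steps the width is (b−a)/2^n; need (b−a)/2^n ≤ 1e-4.
So n ≥ log₂(1.021000/1e-4) = log₂(10210.0000) ≈ 13.3177.
Hence n = 14.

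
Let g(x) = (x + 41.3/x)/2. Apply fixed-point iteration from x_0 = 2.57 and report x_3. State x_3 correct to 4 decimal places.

6.4412

x_1 = g(2.570000) = 9.320019
x_2 = g(9.320019) = 6.875670
x_3 = g(6.875670) = 6.441179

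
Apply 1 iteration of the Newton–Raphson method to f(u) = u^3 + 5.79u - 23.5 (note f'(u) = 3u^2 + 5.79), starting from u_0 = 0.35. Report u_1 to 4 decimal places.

u_0 = 0.350000: f = -21.430625, f' = 6.157500 → u_1 = 0.350000 - (-21.430625)/(6.157500) = 3.830410

3.8304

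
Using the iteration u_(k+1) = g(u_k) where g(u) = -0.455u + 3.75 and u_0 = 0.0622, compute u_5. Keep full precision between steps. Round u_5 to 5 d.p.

2.62637

u_1 = g(0.062200) = 3.721699
u_2 = g(3.721699) = 2.056627
u_3 = g(2.056627) = 2.814235
u_4 = g(2.814235) = 2.469523
u_5 = g(2.469523) = 2.626367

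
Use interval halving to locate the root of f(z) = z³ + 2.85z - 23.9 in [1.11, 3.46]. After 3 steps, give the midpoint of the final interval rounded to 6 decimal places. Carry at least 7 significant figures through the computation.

f(1.110000) = -19.368869, f(3.460000) = 27.382736 (opposite signs)
step 1: m = 2.285000, f(m) = -5.457251 < 0 → root in [2.285000, 3.460000]
step 2: m = 2.872500, f(m) = 7.988359 > 0 → root in [2.285000, 2.872500]
step 3: m = 2.578750, f(m) = 0.598000 > 0 → root in [2.285000, 2.578750]
Midpoint of [2.285000, 2.578750] = 2.431875

2.431875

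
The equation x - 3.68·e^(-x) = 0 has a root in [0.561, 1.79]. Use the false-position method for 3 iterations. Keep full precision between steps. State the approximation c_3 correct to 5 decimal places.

1.15976

False-position update: c = (a·f(b) − b·f(a))/(f(b) − f(a)); replace the endpoint whose sign matches f(c).
f(0.561000) = -1.538948, f(1.790000) = 1.175587
step 1: c = 1.257756, f(c) = 0.211563 > 0 → new bracket [0.561000, 1.257756]
step 2: c = 1.173547, f(c) = 0.035441 > 0 → new bracket [0.561000, 1.173547]
step 3: c = 1.159758, f(c) = 0.005850 > 0 → new bracket [0.561000, 1.159758]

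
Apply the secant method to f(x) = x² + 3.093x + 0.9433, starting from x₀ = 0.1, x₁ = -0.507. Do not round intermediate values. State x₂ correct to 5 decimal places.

-0.37007

f(x_0) = 1.262600, f(x_1) = -0.367802
x_2 = -0.507000 - (-0.367802)·(-0.507000 - 0.100000)/(-0.367802 - (1.262600)) = -0.370067; f(x_2) = -0.064368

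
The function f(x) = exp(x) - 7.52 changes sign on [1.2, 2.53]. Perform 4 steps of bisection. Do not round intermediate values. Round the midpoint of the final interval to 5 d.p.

1.98969

f(1.200000) = -4.199883, f(2.530000) = 5.033506 (opposite signs)
step 1: m = 1.865000, f(m) = -1.064064 < 0 → root in [1.865000, 2.530000]
step 2: m = 2.197500, f(m) = 1.482479 > 0 → root in [1.865000, 2.197500]
step 3: m = 2.031250, f(m) = 0.103610 > 0 → root in [1.865000, 2.031250]
step 4: m = 1.948125, f(m) = -0.504479 < 0 → root in [1.948125, 2.031250]
Midpoint of [1.948125, 2.031250] = 1.989688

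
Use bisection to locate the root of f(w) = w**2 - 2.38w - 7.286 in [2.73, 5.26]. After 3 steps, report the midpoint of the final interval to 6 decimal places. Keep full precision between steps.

f(2.730000) = -6.330500, f(5.260000) = 7.862800 (opposite signs)
step 1: m = 3.995000, f(m) = -0.834075 < 0 → root in [3.995000, 5.260000]
step 2: m = 4.627500, f(m) = 3.114306 > 0 → root in [3.995000, 4.627500]
step 3: m = 4.311250, f(m) = 1.040102 > 0 → root in [3.995000, 4.311250]
Midpoint of [3.995000, 4.311250] = 4.153125

4.153125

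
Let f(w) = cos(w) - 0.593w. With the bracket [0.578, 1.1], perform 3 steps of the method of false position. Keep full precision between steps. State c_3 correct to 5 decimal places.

False-position update: c = (a·f(b) − b·f(a))/(f(b) − f(a)); replace the endpoint whose sign matches f(c).
f(0.578000) = 0.494803, f(1.100000) = -0.198704
step 1: c = 0.950436, f(c) = 0.017719 > 0 → new bracket [0.950436, 1.100000]
step 2: c = 0.962682, f(c) = 0.000451 > 0 → new bracket [0.962682, 1.100000]
step 3: c = 0.962993, f(c) = 0.000011 > 0 → new bracket [0.962993, 1.100000]

0.96299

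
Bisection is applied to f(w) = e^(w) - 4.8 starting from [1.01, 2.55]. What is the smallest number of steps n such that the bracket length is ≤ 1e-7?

24

Initial width b − a = 2.55 − 1.01 = 1.540000.
After n steps the width is (b−a)/2^n; need (b−a)/2^n ≤ 1e-7.
So n ≥ log₂(1.540000/1e-7) = log₂(15400000.0000) ≈ 23.8764.
Hence n = 24.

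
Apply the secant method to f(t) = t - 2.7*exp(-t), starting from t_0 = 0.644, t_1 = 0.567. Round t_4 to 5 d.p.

0.99658

f(t_0) = -0.774006, f(t_1) = -0.964506
t_2 = 0.567000 - (-0.964506)·(0.567000 - 0.644000)/(-0.964506 - (-0.774006)) = 0.956853; f(t_2) = -0.080217
t_3 = 0.956853 - (-0.080217)·(0.956853 - 0.567000)/(-0.080217 - (-0.964506)) = 0.992218; f(t_3) = -0.008817
t_4 = 0.992218 - (-0.008817)·(0.992218 - 0.956853)/(-0.008817 - (-0.080217)) = 0.996585; f(t_4) = -0.000088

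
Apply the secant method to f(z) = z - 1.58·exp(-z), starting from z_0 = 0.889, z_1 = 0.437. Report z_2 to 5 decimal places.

0.75748

f(z_0) = 0.239515, f(z_1) = -0.583635
z_2 = 0.437000 - (-0.583635)·(0.437000 - 0.889000)/(-0.583635 - (0.239515)) = 0.757480; f(z_2) = 0.016703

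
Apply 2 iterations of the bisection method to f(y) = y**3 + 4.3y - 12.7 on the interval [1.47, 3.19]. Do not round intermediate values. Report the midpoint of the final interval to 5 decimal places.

f(1.470000) = -3.202477, f(3.190000) = 33.478759 (opposite signs)
step 1: m = 2.330000, f(m) = 9.968337 > 0 → root in [1.470000, 2.330000]
step 2: m = 1.900000, f(m) = 2.329000 > 0 → root in [1.470000, 1.900000]
Midpoint of [1.470000, 1.900000] = 1.685000

1.68500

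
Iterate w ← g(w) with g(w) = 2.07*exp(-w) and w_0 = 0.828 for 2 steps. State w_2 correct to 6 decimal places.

w_1 = g(0.828000) = 0.904429
w_2 = g(0.904429) = 0.837880

0.837880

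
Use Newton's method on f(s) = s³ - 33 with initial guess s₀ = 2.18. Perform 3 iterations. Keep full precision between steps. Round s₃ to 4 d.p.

f'(s) = 3s²
s_0 = 2.180000: f = -22.639768, f' = 14.257200 → s_1 = 2.180000 - (-22.639768)/(14.257200) = 3.767953
s_1 = 3.767953: f = 20.495412, f' = 42.592417 → s_2 = 3.767953 - (20.495412)/(42.592417) = 3.286755
s_2 = 3.286755: f = 2.506010, f' = 32.408269 → s_3 = 3.286755 - (2.506010)/(32.408269) = 3.209428

3.2094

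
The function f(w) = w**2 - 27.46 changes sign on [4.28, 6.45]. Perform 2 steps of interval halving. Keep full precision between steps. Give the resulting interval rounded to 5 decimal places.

[4.82250, 5.36500]

f(4.280000) = -9.141600, f(6.450000) = 14.142500 (opposite signs)
step 1: m = 5.365000, f(m) = 1.323225 > 0 → root in [4.280000, 5.365000]
step 2: m = 4.822500, f(m) = -4.203494 < 0 → root in [4.822500, 5.365000]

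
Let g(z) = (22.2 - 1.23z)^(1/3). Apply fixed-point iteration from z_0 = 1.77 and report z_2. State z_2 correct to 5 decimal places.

2.66183

z_1 = g(1.770000) = 2.715453
z_2 = g(2.715453) = 2.661831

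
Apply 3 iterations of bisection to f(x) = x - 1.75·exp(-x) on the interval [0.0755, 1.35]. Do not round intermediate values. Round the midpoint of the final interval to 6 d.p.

0.792406

f(0.075500) = -1.547240, f(1.350000) = 0.896330 (opposite signs)
step 1: m = 0.712750, f(m) = -0.145265 < 0 → root in [0.712750, 1.350000]
step 2: m = 1.031375, f(m) = 0.407471 > 0 → root in [0.712750, 1.031375]
step 3: m = 0.872063, f(m) = 0.140408 > 0 → root in [0.712750, 0.872063]
Midpoint of [0.712750, 0.872063] = 0.792406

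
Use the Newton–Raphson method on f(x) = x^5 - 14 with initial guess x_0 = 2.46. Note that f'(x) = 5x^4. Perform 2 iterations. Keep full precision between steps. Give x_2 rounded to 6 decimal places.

1.795833

x_0 = 2.460000: f = 76.089782, f' = 183.109313 → x_1 = 2.460000 - (76.089782)/(183.109313) = 2.044457
x_1 = 2.044457: f = 21.718233, f' = 87.353836 → x_2 = 2.044457 - (21.718233)/(87.353836) = 1.795833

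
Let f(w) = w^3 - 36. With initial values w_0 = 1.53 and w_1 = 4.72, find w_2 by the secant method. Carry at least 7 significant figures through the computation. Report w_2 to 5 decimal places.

2.54814

f(w_0) = -32.418423, f(w_1) = 69.154048
w_2 = 4.720000 - (69.154048)·(4.720000 - 1.530000)/(69.154048 - (-32.418423)) = 2.548138; f(w_2) = -19.454926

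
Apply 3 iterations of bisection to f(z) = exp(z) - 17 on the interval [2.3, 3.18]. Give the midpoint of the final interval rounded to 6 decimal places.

f(2.300000) = -7.025818, f(3.180000) = 7.046754 (opposite signs)
step 1: m = 2.740000, f(m) = -1.513015 < 0 → root in [2.740000, 3.180000]
step 2: m = 2.960000, f(m) = 2.297972 > 0 → root in [2.740000, 2.960000]
step 3: m = 2.850000, f(m) = 0.287782 > 0 → root in [2.740000, 2.850000]
Midpoint of [2.740000, 2.850000] = 2.795000

2.795000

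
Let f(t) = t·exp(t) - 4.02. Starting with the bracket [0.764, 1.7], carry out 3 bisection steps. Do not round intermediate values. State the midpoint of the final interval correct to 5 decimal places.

1.17350

f(0.764000) = -2.379809, f(1.700000) = 5.285711 (opposite signs)
step 1: m = 1.232000, f(m) = 0.203393 > 0 → root in [0.764000, 1.232000]
step 2: m = 0.998000, f(m) = -1.312575 < 0 → root in [0.998000, 1.232000]
step 3: m = 1.115000, f(m) = -0.619731 < 0 → root in [1.115000, 1.232000]
Midpoint of [1.115000, 1.232000] = 1.173500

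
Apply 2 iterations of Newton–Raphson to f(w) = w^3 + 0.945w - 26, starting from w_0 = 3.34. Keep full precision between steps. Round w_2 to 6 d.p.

2.857593

f'(w) = 3w^2 + 0.945
w_0 = 3.340000: f = 14.416004, f' = 34.411800 → w_1 = 3.340000 - (14.416004)/(34.411800) = 2.921074
w_1 = 2.921074: f = 1.684980, f' = 26.543017 → w_2 = 2.921074 - (1.684980)/(26.543017) = 2.857593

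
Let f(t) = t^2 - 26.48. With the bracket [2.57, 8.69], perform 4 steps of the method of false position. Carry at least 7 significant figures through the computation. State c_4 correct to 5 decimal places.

f(2.570000) = -19.875100, f(8.690000) = 49.036100
step 1: c = 4.335107, f(c) = -7.686851 < 0 → new bracket [4.335107, 8.690000]
step 2: c = 4.925263, f(c) = -2.221784 < 0 → new bracket [4.925263, 8.690000]
step 3: c = 5.088446, f(c) = -0.587713 < 0 → new bracket [5.088446, 8.690000]
step 4: c = 5.131101, f(c) = -0.151803 < 0 → new bracket [5.131101, 8.690000]

5.13110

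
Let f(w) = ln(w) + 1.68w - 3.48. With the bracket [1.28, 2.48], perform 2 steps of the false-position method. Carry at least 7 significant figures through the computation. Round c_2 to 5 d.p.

1.74224

f(1.280000) = -1.082740, f(2.480000) = 1.594659
step 1: c = 1.765280, f(c) = 0.053980 > 0 → new bracket [1.280000, 1.765280]
step 2: c = 1.742235, f(c) = 0.002124 > 0 → new bracket [1.280000, 1.742235]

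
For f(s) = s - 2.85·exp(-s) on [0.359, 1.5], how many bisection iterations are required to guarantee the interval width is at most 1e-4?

Initial width b − a = 1.5 − 0.359 = 1.141000.
After n steps the width is (b−a)/2^n; need (b−a)/2^n ≤ 1e-4.
So n ≥ log₂(1.141000/1e-4) = log₂(11410.0000) ≈ 13.4780.
Hence n = 14.

14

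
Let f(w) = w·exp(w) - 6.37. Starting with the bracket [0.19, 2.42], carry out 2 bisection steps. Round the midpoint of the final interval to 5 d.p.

1.58375

f(0.190000) = -6.140243, f(2.420000) = 20.844980 (opposite signs)
step 1: m = 1.305000, f(m) = -1.557566 < 0 → root in [1.305000, 2.420000]
step 2: m = 1.862500, f(m) = 5.624158 > 0 → root in [1.305000, 1.862500]
Midpoint of [1.305000, 1.862500] = 1.583750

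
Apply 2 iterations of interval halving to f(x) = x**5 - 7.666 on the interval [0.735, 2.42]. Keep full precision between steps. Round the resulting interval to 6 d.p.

[1.156250, 1.577500]

f(0.735000) = -7.451495, f(2.420000) = 75.333759 (opposite signs)
step 1: m = 1.577500, f(m) = 2.102926 > 0 → root in [0.735000, 1.577500]
step 2: m = 1.156250, f(m) = -5.599389 < 0 → root in [1.156250, 1.577500]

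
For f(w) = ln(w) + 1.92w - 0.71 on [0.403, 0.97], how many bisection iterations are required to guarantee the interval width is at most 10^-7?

23

Initial width b − a = 0.97 − 0.403 = 0.567000.
After n steps the width is (b−a)/2^n; need (b−a)/2^n ≤ 10^-7.
So n ≥ log₂(0.567000/10^-7) = log₂(5670000.0000) ≈ 22.4349.
Hence n = 23.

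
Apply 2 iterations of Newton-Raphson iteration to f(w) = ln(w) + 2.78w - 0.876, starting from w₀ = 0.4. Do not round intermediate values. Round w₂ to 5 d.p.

f'(w) = 1/w + 2.78
w_0 = 0.400000: f = -0.680291, f' = 5.280000 → w_1 = 0.400000 - (-0.680291)/(5.280000) = 0.528843
w_1 = 0.528843: f = -0.042880, f' = 4.670921 → w_2 = 0.528843 - (-0.042880)/(4.670921) = 0.538023

0.53802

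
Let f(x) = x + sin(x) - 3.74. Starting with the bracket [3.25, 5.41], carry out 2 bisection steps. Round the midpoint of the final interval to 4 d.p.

f(3.250000) = -0.598195, f(5.410000) = 0.903621 (opposite signs)
step 1: m = 4.330000, f(m) = -0.337776 < 0 → root in [4.330000, 5.410000]
step 2: m = 4.870000, f(m) = 0.142395 > 0 → root in [4.330000, 4.870000]
Midpoint of [4.330000, 4.870000] = 4.600000

4.6000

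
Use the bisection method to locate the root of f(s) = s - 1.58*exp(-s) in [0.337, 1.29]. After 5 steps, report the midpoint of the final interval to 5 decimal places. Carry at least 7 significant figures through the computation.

0.73905

f(0.337000) = -0.790976, f(1.290000) = 0.855072 (opposite signs)
step 1: m = 0.813500, f(m) = 0.113080 > 0 → root in [0.337000, 0.813500]
step 2: m = 0.575250, f(m) = -0.313601 < 0 → root in [0.575250, 0.813500]
step 3: m = 0.694375, f(m) = -0.094656 < 0 → root in [0.694375, 0.813500]
step 4: m = 0.753937, f(m) = 0.010531 > 0 → root in [0.694375, 0.753937]
step 5: m = 0.724156, f(m) = -0.041723 < 0 → root in [0.724156, 0.753937]
Midpoint of [0.724156, 0.753937] = 0.739047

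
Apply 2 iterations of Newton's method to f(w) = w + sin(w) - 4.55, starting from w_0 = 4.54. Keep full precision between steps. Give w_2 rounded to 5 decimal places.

5.37746

f'(w) = 1 + cos(w)
w_0 = 4.540000: f = -0.995178, f' = 0.828464 → w_1 = 4.540000 - (-0.995178)/(0.828464) = 5.741233
w_1 = 5.741233: f = 0.675423, f' = 1.856703 → w_2 = 5.741233 - (0.675423)/(1.856703) = 5.377457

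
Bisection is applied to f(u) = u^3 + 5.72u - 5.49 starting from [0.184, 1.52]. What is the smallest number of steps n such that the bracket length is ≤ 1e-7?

24

Initial width b − a = 1.52 − 0.184 = 1.336000.
After n steps the width is (b−a)/2^n; need (b−a)/2^n ≤ 1e-7.
So n ≥ log₂(1.336000/1e-7) = log₂(13360000.0000) ≈ 23.6714.
Hence n = 24.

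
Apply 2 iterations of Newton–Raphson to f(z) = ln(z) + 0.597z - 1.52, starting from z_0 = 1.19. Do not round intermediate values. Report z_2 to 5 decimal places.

f'(z) = 1/z + 0.597
z_0 = 1.190000: f = -0.635617, f' = 1.437336 → z_1 = 1.190000 - (-0.635617)/(1.437336) = 1.632219
z_1 = 1.632219: f = -0.055625, f' = 1.209663 → z_2 = 1.632219 - (-0.055625)/(1.209663) = 1.678203

1.67820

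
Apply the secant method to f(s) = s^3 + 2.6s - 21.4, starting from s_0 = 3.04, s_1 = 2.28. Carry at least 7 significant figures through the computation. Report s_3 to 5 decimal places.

2.46803

f(s_0) = 14.598464, f(s_1) = -3.619648
s_2 = 2.280000 - (-3.619648)·(2.280000 - 3.040000)/(-3.619648 - (14.598464)) = 2.431000; f(s_2) = -0.712774
s_3 = 2.431000 - (-0.712774)·(2.431000 - 2.280000)/(-0.712774 - (-3.619648)) = 2.468025; f(s_3) = 0.049979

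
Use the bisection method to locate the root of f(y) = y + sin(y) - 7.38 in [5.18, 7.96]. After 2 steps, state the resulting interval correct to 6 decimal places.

[6.570000, 7.265000]

f(5.180000) = -3.092648, f(7.960000) = 1.574385 (opposite signs)
step 1: m = 6.570000, f(m) = -0.527102 < 0 → root in [6.570000, 7.960000]
step 2: m = 7.265000, f(m) = 0.716507 > 0 → root in [6.570000, 7.265000]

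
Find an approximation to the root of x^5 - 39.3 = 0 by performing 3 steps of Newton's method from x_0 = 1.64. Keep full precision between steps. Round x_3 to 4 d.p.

f'(x) = 5x^4
x_0 = 1.640000: f = -27.436325, f' = 36.169741 → x_1 = 1.640000 - (-27.436325)/(36.169741) = 2.398544
x_1 = 2.398544: f = 40.084932, f' = 165.485698 → x_2 = 2.398544 - (40.084932)/(165.485698) = 2.156318
x_2 = 2.156318: f = 7.319077, f' = 108.098816 → x_3 = 2.156318 - (7.319077)/(108.098816) = 2.088610

2.0886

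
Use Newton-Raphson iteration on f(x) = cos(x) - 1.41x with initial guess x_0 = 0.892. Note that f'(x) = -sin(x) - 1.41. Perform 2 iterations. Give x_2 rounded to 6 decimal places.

Newton update: x ← x − f(x)/f'(x).
x_0 = 0.892000: f = -0.629863, f' = -2.188329 → x_1 = 0.892000 - (-0.629863)/(-2.188329) = 0.604172
x_1 = 0.604172: f = -0.028909, f' = -1.978080 → x_2 = 0.604172 - (-0.028909)/(-1.978080) = 0.589557

0.589557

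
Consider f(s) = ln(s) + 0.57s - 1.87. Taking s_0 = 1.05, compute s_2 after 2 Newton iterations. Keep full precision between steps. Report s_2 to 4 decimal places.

Newton update: s ← s − f(s)/f'(s).
f'(s) = 1/s + 0.57
s_0 = 1.050000: f = -1.222710, f' = 1.522381 → s_1 = 1.050000 - (-1.222710)/(1.522381) = 1.853156
s_1 = 1.853156: f = -0.196811, f' = 1.109620 → s_2 = 1.853156 - (-0.196811)/(1.109620) = 2.030524

2.0305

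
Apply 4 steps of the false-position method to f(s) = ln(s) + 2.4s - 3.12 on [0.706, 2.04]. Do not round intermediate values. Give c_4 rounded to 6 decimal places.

False-position update: c = (a·f(b) − b·f(a))/(f(b) − f(a)); replace the endpoint whose sign matches f(c).
f(0.706000) = -1.773740, f(2.040000) = 2.488950
step 1: c = 1.261088, f(c) = 0.138587 > 0 → new bracket [0.706000, 1.261088]
step 2: c = 1.220861, f(c) = 0.009622 > 0 → new bracket [0.706000, 1.220861]
step 3: c = 1.218083, f(c) = 0.000677 > 0 → new bracket [0.706000, 1.218083]
step 4: c = 1.217887, f(c) = 0.000048 > 0 → new bracket [0.706000, 1.217887]

1.217887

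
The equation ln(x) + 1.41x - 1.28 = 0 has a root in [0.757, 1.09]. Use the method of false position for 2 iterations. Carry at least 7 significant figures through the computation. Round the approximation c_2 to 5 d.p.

f(0.757000) = -0.491022, f(1.090000) = 0.343078
step 1: c = 0.953032, f(c) = 0.015669 > 0 → new bracket [0.757000, 0.953032]
step 2: c = 0.946970, f(c) = 0.000740 > 0 → new bracket [0.757000, 0.946970]

0.94697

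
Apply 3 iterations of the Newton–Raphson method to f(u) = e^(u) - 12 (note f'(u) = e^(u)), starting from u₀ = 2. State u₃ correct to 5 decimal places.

2.48495

u_0 = 2.000000: f = -4.610944, f' = 7.389056 → u_1 = 2.000000 - (-4.610944)/(7.389056) = 2.624023
u_1 = 2.624023: f = 1.791099, f' = 13.791099 → u_2 = 2.624023 - (1.791099)/(13.791099) = 2.494150
u_2 = 2.494150: f = 0.111432, f' = 12.111432 → u_3 = 2.494150 - (0.111432)/(12.111432) = 2.484949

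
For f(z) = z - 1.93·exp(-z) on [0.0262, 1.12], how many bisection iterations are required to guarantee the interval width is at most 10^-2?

Initial width b − a = 1.12 − 0.0262 = 1.093800.
After n steps the width is (b−a)/2^n; need (b−a)/2^n ≤ 10^-2.
So n ≥ log₂(1.093800/10^-2) = log₂(109.3800) ≈ 6.7732.
Hence n = 7.

7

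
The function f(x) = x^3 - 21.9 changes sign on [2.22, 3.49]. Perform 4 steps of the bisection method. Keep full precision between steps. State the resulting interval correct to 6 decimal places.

f(2.220000) = -10.958952, f(3.490000) = 20.608549 (opposite signs)
step 1: m = 2.855000, f(m) = 1.371176 > 0 → root in [2.220000, 2.855000]
step 2: m = 2.537500, f(m) = -5.561275 < 0 → root in [2.537500, 2.855000]
step 3: m = 2.696250, f(m) = -2.298899 < 0 → root in [2.696250, 2.855000]
step 4: m = 2.775625, f(m) = -0.516324 < 0 → root in [2.775625, 2.855000]

[2.775625, 2.855000]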